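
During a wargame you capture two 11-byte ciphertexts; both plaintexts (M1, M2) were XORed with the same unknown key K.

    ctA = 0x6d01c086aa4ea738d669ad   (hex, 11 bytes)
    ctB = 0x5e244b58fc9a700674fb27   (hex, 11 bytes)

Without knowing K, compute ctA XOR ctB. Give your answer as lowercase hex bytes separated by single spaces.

33 25 8b de 56 d4 d7 3e a2 92 8a

ctA ⊕ ctB = (M1 ⊕ K) ⊕ (M2 ⊕ K) = M1 ⊕ M2 — the shared key cancels under XOR.
byte 0: 6d XOR 5e = 33
byte 1: 01 XOR 24 = 25
byte 2: c0 XOR 4b = 8b
byte 3: 86 XOR 58 = de
byte 4: aa XOR fc = 56
byte 5: 4e XOR 9a = d4
byte 6: a7 XOR 70 = d7
byte 7: 38 XOR 06 = 3e
byte 8: d6 XOR 74 = a2
byte 9: 69 XOR fb = 92
byte 10: ad XOR 27 = 8a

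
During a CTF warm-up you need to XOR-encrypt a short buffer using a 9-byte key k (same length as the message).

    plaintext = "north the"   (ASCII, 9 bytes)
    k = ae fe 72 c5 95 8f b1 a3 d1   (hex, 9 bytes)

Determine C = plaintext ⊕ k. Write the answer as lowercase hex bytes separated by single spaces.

6e XOR ae = c0
6f XOR fe = 91
72 XOR 72 = 00
74 XOR c5 = b1
68 XOR 95 = fd
20 XOR 8f = af
74 XOR b1 = c5
68 XOR a3 = cb
65 XOR d1 = b4

c0 91 00 b1 fd af c5 cb b4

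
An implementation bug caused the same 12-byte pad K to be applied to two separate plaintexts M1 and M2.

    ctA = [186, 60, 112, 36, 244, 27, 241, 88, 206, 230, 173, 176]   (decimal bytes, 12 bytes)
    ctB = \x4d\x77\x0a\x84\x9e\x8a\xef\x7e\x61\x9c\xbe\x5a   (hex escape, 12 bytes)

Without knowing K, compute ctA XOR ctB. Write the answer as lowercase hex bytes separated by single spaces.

ctA ⊕ ctB = (M1 ⊕ K) ⊕ (M2 ⊕ K) = M1 ⊕ M2 — the shared key cancels under XOR.
ba ⊕ 4d = f7
3c ⊕ 77 = 4b
70 ⊕ 0a = 7a
24 ⊕ 84 = a0
f4 ⊕ 9e = 6a
1b ⊕ 8a = 91
f1 ⊕ ef = 1e
58 ⊕ 7e = 26
ce ⊕ 61 = af
e6 ⊕ 9c = 7a
ad ⊕ be = 13
b0 ⊕ 5a = ea

f7 4b 7a a0 6a 91 1e 26 af 7a 13 ea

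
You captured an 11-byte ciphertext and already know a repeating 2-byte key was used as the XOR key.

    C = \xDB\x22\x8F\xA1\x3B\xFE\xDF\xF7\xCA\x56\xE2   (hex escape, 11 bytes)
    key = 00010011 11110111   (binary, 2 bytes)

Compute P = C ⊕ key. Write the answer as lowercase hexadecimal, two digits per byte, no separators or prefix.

The 2-byte key repeats, so the effective keystream is 13 f7 13 f7 13 f7 13 f7 13 f7 13.
byte 0: 11011011 ⊕ 00010011 = 11001000
byte 1: 00100010 ⊕ 11110111 = 11010101
byte 2: 10001111 ⊕ 00010011 = 10011100
byte 3: 10100001 ⊕ 11110111 = 01010110
byte 4: 00111011 ⊕ 00010011 = 00101000
byte 5: 11111110 ⊕ 11110111 = 00001001
byte 6: 11011111 ⊕ 00010011 = 11001100
byte 7: 11110111 ⊕ 11110111 = 00000000
byte 8: 11001010 ⊕ 00010011 = 11011001
byte 9: 01010110 ⊕ 11110111 = 10100001
byte 10: 11100010 ⊕ 00010011 = 11110001

c8d59c562809cc00d9a1f1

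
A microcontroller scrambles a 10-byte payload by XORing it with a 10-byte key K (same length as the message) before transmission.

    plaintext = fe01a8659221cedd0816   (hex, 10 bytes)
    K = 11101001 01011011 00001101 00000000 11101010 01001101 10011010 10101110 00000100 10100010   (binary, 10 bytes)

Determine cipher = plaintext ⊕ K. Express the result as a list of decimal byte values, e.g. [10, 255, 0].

[23, 90, 165, 101, 120, 108, 84, 115, 12, 180]

XOR is its own inverse, so applying the key byte-wise gives the result directly.
11111110 ^ 11101001 = 00010111
00000001 ^ 01011011 = 01011010
10101000 ^ 00001101 = 10100101
01100101 ^ 00000000 = 01100101
10010010 ^ 11101010 = 01111000
00100001 ^ 01001101 = 01101100
11001110 ^ 10011010 = 01010100
11011101 ^ 10101110 = 01110011
00001000 ^ 00000100 = 00001100
00010110 ^ 10100010 = 10110100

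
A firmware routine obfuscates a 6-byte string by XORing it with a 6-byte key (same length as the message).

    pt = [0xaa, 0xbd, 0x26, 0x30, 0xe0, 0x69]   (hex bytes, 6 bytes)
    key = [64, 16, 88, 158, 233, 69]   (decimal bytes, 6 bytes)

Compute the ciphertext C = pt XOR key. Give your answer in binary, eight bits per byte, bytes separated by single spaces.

XOR is its own inverse, so applying the key byte-wise gives the result directly.
byte 0: 170 ⊕  64 = 234
byte 1: 189 ⊕  16 = 173
byte 2:  38 ⊕  88 = 126
byte 3:  48 ⊕ 158 = 174
byte 4: 224 ⊕ 233 =   9
byte 5: 105 ⊕  69 =  44

11101010 10101101 01111110 10101110 00001001 00101100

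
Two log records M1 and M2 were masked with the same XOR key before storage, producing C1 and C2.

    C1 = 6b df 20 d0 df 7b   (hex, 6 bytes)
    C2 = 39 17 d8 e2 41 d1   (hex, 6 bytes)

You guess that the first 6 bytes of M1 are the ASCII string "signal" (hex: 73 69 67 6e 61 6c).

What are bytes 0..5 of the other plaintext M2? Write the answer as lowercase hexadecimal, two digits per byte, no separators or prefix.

21a19f5cffc6

First, C1 ⊕ C2 = (M1 ⊕ K) ⊕ (M2 ⊕ K) = M1 ⊕ M2, so the key drops out. Then M2 = (M1 ⊕ M2) ⊕ M1 over the first 6 bytes.
byte 0: (6b ^ 39) ^ 73 = 52 ^ 73 = 21
byte 1: (df ^ 17) ^ 69 = c8 ^ 69 = a1
byte 2: (20 ^ d8) ^ 67 = f8 ^ 67 = 9f
byte 3: (d0 ^ e2) ^ 6e = 32 ^ 6e = 5c
byte 4: (df ^ 41) ^ 61 = 9e ^ 61 = ff
byte 5: (7b ^ d1) ^ 6c = aa ^ 6c = c6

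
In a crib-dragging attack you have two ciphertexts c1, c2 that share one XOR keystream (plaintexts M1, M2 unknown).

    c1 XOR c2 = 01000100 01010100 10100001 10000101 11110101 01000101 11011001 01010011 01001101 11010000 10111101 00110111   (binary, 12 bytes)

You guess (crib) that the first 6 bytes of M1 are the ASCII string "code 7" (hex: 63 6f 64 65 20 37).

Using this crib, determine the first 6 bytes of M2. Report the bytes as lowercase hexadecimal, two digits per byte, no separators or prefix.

273bc5e0d572

Since c1 ⊕ c2 = M1 ⊕ M2, XORing with the guessed M1 bytes yields the corresponding M2 bytes: M2 = (c1 ⊕ c2) ⊕ M1.
byte 0:  68 XOR  99 =  39
byte 1:  84 XOR 111 =  59
byte 2: 161 XOR 100 = 197
byte 3: 133 XOR 101 = 224
byte 4: 245 XOR  32 = 213
byte 5:  69 XOR  55 = 114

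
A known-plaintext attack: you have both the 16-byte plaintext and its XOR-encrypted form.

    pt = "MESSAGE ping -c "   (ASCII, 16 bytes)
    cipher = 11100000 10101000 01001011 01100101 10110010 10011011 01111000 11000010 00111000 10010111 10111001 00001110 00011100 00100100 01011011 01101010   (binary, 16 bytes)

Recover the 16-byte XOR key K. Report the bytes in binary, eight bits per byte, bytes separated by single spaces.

Since cipher = pt ⊕ K, XORing both sides with pt gives K = pt ⊕ cipher.
4d ^ e0 = ad
45 ^ a8 = ed
53 ^ 4b = 18
53 ^ 65 = 36
41 ^ b2 = f3
47 ^ 9b = dc
45 ^ 78 = 3d
20 ^ c2 = e2
70 ^ 38 = 48
69 ^ 97 = fe
6e ^ b9 = d7
67 ^ 0e = 69
20 ^ 1c = 3c
2d ^ 24 = 09
63 ^ 5b = 38
20 ^ 6a = 4a

10101101 11101101 00011000 00110110 11110011 11011100 00111101 11100010 01001000 11111110 11010111 01101001 00111100 00001001 00111000 01001010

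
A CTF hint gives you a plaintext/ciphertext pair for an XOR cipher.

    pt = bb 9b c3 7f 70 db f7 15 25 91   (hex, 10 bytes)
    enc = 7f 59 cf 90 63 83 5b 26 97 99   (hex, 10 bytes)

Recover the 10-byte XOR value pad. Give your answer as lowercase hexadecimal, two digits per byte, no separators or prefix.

Since enc = pt ⊕ pad, XORing both sides with pt gives pad = pt ⊕ enc.
byte 0: 187 XOR 127 = 196
byte 1: 155 XOR  89 = 194
byte 2: 195 XOR 207 =  12
byte 3: 127 XOR 144 = 239
byte 4: 112 XOR  99 =  19
byte 5: 219 XOR 131 =  88
byte 6: 247 XOR  91 = 172
byte 7:  21 XOR  38 =  51
byte 8:  37 XOR 151 = 178
byte 9: 145 XOR 153 =   8

c4c20cef1358ac33b208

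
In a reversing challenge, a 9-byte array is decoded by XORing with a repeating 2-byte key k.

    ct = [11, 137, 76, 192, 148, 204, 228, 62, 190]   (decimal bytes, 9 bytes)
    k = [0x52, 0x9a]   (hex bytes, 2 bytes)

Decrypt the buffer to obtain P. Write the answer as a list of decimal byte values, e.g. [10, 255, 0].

[89, 19, 30, 90, 198, 86, 182, 164, 236]

The 2-byte key repeats, so the effective keystream is 52 9a 52 9a 52 9a 52 9a 52.
byte 0:  11 XOR  82 =  89
byte 1: 137 XOR 154 =  19
byte 2:  76 XOR  82 =  30
byte 3: 192 XOR 154 =  90
byte 4: 148 XOR  82 = 198
byte 5: 204 XOR 154 =  86
byte 6: 228 XOR  82 = 182
byte 7:  62 XOR 154 = 164
byte 8: 190 XOR  82 = 236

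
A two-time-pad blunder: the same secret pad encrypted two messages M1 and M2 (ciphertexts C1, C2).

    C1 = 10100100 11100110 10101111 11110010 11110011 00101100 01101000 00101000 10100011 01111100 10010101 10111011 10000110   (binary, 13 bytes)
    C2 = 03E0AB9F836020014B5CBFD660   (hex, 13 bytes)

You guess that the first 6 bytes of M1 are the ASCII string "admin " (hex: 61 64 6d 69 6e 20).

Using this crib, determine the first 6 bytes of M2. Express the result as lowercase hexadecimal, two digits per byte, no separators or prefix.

c66269041e6c

First, C1 ⊕ C2 = (M1 ⊕ K) ⊕ (M2 ⊕ K) = M1 ⊕ M2, so the key drops out. Then M2 = (M1 ⊕ M2) ⊕ M1 over the first 6 bytes.
byte 0: (a4 ⊕ 03) ⊕ 61 = a7 ⊕ 61 = c6
byte 1: (e6 ⊕ e0) ⊕ 64 = 06 ⊕ 64 = 62
byte 2: (af ⊕ ab) ⊕ 6d = 04 ⊕ 6d = 69
byte 3: (f2 ⊕ 9f) ⊕ 69 = 6d ⊕ 69 = 04
byte 4: (f3 ⊕ 83) ⊕ 6e = 70 ⊕ 6e = 1e
byte 5: (2c ⊕ 60) ⊕ 20 = 4c ⊕ 20 = 6c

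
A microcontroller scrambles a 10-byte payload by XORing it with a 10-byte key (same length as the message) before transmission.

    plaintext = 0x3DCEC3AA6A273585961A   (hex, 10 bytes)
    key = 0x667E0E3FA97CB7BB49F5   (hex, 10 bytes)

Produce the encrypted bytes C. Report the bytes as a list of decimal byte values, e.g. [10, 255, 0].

XOR is its own inverse, so applying the key byte-wise gives the result directly.
byte 0:  61 xor 102 =  91
byte 1: 206 xor 126 = 176
byte 2: 195 xor  14 = 205
byte 3: 170 xor  63 = 149
byte 4: 106 xor 169 = 195
byte 5:  39 xor 124 =  91
byte 6:  53 xor 183 = 130
byte 7: 133 xor 187 =  62
byte 8: 150 xor  73 = 223
byte 9:  26 xor 245 = 239

[91, 176, 205, 149, 195, 91, 130, 62, 223, 239]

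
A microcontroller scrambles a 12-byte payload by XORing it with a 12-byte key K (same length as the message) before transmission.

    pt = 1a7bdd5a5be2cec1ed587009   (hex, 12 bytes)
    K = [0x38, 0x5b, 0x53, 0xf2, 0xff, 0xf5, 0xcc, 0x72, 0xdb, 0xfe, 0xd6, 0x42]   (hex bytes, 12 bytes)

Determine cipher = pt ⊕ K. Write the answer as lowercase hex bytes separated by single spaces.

byte 0:  26 ⊕  56 =  34
byte 1: 123 ⊕  91 =  32
byte 2: 221 ⊕  83 = 142
byte 3:  90 ⊕ 242 = 168
byte 4:  91 ⊕ 255 = 164
byte 5: 226 ⊕ 245 =  23
byte 6: 206 ⊕ 204 =   2
byte 7: 193 ⊕ 114 = 179
byte 8: 237 ⊕ 219 =  54
byte 9:  88 ⊕ 254 = 166
byte 10: 112 ⊕ 214 = 166
byte 11:   9 ⊕  66 =  75

22 20 8e a8 a4 17 02 b3 36 a6 a6 4b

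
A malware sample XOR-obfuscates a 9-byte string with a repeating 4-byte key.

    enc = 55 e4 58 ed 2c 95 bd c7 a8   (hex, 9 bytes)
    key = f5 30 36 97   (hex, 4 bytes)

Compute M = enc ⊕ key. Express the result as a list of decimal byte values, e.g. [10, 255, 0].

[160, 212, 110, 122, 217, 165, 139, 80, 93]

The 4-byte key repeats, so the effective keystream is f5 30 36 97 f5 30 36 97 f5.
byte 0: 01010101 XOR 11110101 = 10100000
byte 1: 11100100 XOR 00110000 = 11010100
byte 2: 01011000 XOR 00110110 = 01101110
byte 3: 11101101 XOR 10010111 = 01111010
byte 4: 00101100 XOR 11110101 = 11011001
byte 5: 10010101 XOR 00110000 = 10100101
byte 6: 10111101 XOR 00110110 = 10001011
byte 7: 11000111 XOR 10010111 = 01010000
byte 8: 10101000 XOR 11110101 = 01011101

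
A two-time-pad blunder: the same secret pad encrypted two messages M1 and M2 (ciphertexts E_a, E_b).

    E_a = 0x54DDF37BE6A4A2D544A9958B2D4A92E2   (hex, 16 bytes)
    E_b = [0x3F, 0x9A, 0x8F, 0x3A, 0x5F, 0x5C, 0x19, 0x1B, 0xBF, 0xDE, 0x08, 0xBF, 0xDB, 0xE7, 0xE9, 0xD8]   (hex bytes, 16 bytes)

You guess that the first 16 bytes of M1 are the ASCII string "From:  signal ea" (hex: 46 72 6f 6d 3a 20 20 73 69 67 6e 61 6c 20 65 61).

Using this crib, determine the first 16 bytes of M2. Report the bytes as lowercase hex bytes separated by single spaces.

2d 35 13 2c 83 d8 9b bd 92 10 f3 55 9a 8d 1e 5b

First, E_a ⊕ E_b = (M1 ⊕ K) ⊕ (M2 ⊕ K) = M1 ⊕ M2, so the key drops out. Then M2 = (M1 ⊕ M2) ⊕ M1 over the first 16 bytes.
byte 0: (54 XOR 3f) XOR 46 = 6b XOR 46 = 2d
byte 1: (dd XOR 9a) XOR 72 = 47 XOR 72 = 35
byte 2: (f3 XOR 8f) XOR 6f = 7c XOR 6f = 13
byte 3: (7b XOR 3a) XOR 6d = 41 XOR 6d = 2c
byte 4: (e6 XOR 5f) XOR 3a = b9 XOR 3a = 83
byte 5: (a4 XOR 5c) XOR 20 = f8 XOR 20 = d8
byte 6: (a2 XOR 19) XOR 20 = bb XOR 20 = 9b
byte 7: (d5 XOR 1b) XOR 73 = ce XOR 73 = bd
byte 8: (44 XOR bf) XOR 69 = fb XOR 69 = 92
byte 9: (a9 XOR de) XOR 67 = 77 XOR 67 = 10
byte 10: (95 XOR 08) XOR 6e = 9d XOR 6e = f3
byte 11: (8b XOR bf) XOR 61 = 34 XOR 61 = 55
byte 12: (2d XOR db) XOR 6c = f6 XOR 6c = 9a
byte 13: (4a XOR e7) XOR 20 = ad XOR 20 = 8d
byte 14: (92 XOR e9) XOR 65 = 7b XOR 65 = 1e
byte 15: (e2 XOR d8) XOR 61 = 3a XOR 61 = 5b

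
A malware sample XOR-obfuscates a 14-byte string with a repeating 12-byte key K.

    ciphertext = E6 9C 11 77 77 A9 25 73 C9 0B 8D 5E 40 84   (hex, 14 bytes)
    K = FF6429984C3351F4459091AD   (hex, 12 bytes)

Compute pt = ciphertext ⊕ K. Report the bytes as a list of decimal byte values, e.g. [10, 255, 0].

The 12-byte key repeats, so the effective keystream is ff 64 29 98 4c 33 51 f4 45 90 91 ad ff 64.
byte 0: 11100110 ^ 11111111 = 00011001
byte 1: 10011100 ^ 01100100 = 11111000
byte 2: 00010001 ^ 00101001 = 00111000
byte 3: 01110111 ^ 10011000 = 11101111
byte 4: 01110111 ^ 01001100 = 00111011
byte 5: 10101001 ^ 00110011 = 10011010
byte 6: 00100101 ^ 01010001 = 01110100
byte 7: 01110011 ^ 11110100 = 10000111
byte 8: 11001001 ^ 01000101 = 10001100
byte 9: 00001011 ^ 10010000 = 10011011
byte 10: 10001101 ^ 10010001 = 00011100
byte 11: 01011110 ^ 10101101 = 11110011
byte 12: 01000000 ^ 11111111 = 10111111
byte 13: 10000100 ^ 01100100 = 11100000

[25, 248, 56, 239, 59, 154, 116, 135, 140, 155, 28, 243, 191, 224]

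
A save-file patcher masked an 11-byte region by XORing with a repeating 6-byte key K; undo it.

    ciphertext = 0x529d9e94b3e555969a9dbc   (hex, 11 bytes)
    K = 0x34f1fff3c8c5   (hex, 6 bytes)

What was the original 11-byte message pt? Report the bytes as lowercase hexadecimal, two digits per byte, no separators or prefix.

666c61677b206167656e74

The 6-byte key repeats, so the effective keystream is 34 f1 ff f3 c8 c5 34 f1 ff f3 c8.
byte 0: 52 XOR 34 = 66
byte 1: 9d XOR f1 = 6c
byte 2: 9e XOR ff = 61
byte 3: 94 XOR f3 = 67
byte 4: b3 XOR c8 = 7b
byte 5: e5 XOR c5 = 20
byte 6: 55 XOR 34 = 61
byte 7: 96 XOR f1 = 67
byte 8: 9a XOR ff = 65
byte 9: 9d XOR f3 = 6e
byte 10: bc XOR c8 = 74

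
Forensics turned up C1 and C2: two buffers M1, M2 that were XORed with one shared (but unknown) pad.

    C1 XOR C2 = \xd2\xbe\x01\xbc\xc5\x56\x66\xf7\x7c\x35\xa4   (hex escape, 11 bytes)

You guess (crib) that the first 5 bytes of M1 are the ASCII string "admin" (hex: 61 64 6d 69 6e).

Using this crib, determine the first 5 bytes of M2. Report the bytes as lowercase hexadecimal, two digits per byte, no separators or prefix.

Since C1 ⊕ C2 = M1 ⊕ M2, XORing with the guessed M1 bytes yields the corresponding M2 bytes: M2 = (C1 ⊕ C2) ⊕ M1.
210 XOR  97 = 179
190 XOR 100 = 218
  1 XOR 109 = 108
188 XOR 105 = 213
197 XOR 110 = 171

b3da6cd5ab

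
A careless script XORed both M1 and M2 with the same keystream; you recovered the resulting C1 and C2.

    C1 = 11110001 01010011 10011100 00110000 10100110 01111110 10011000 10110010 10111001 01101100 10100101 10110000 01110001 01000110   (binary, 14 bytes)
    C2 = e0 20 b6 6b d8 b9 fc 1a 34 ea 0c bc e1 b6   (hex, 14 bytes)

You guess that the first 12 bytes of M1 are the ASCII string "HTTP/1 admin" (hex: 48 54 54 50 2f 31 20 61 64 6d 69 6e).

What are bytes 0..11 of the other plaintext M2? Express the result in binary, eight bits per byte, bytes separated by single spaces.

01011001 00100111 01111110 00001011 01010001 11110110 01000100 11001001 11101001 11101011 11000000 01100010

First, C1 ⊕ C2 = (M1 ⊕ K) ⊕ (M2 ⊕ K) = M1 ⊕ M2, so the key drops out. Then M2 = (M1 ⊕ M2) ⊕ M1 over the first 12 bytes.
byte 0: (f1 ^ e0) ^ 48 = 11 ^ 48 = 59
byte 1: (53 ^ 20) ^ 54 = 73 ^ 54 = 27
byte 2: (9c ^ b6) ^ 54 = 2a ^ 54 = 7e
byte 3: (30 ^ 6b) ^ 50 = 5b ^ 50 = 0b
byte 4: (a6 ^ d8) ^ 2f = 7e ^ 2f = 51
byte 5: (7e ^ b9) ^ 31 = c7 ^ 31 = f6
byte 6: (98 ^ fc) ^ 20 = 64 ^ 20 = 44
byte 7: (b2 ^ 1a) ^ 61 = a8 ^ 61 = c9
byte 8: (b9 ^ 34) ^ 64 = 8d ^ 64 = e9
byte 9: (6c ^ ea) ^ 6d = 86 ^ 6d = eb
byte 10: (a5 ^ 0c) ^ 69 = a9 ^ 69 = c0
byte 11: (b0 ^ bc) ^ 6e = 0c ^ 6e = 62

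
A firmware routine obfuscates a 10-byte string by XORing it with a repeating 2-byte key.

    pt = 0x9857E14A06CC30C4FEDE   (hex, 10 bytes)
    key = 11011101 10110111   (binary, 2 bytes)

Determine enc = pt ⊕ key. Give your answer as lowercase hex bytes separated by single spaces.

45 e0 3c fd db 7b ed 73 23 69

The 2-byte key repeats, so the effective keystream is dd b7 dd b7 dd b7 dd b7 dd b7.
byte 0: 98 XOR dd = 45
byte 1: 57 XOR b7 = e0
byte 2: e1 XOR dd = 3c
byte 3: 4a XOR b7 = fd
byte 4: 06 XOR dd = db
byte 5: cc XOR b7 = 7b
byte 6: 30 XOR dd = ed
byte 7: c4 XOR b7 = 73
byte 8: fe XOR dd = 23
byte 9: de XOR b7 = 69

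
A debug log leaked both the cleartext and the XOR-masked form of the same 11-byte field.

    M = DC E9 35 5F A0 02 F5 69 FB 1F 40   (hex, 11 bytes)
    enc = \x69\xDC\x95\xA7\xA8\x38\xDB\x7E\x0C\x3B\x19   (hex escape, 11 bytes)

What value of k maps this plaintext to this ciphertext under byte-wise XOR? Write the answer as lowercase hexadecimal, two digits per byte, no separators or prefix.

Since enc = M ⊕ k, XORing both sides with M gives k = M ⊕ enc.
dc ⊕ 69 = b5
e9 ⊕ dc = 35
35 ⊕ 95 = a0
5f ⊕ a7 = f8
a0 ⊕ a8 = 08
02 ⊕ 38 = 3a
f5 ⊕ db = 2e
69 ⊕ 7e = 17
fb ⊕ 0c = f7
1f ⊕ 3b = 24
40 ⊕ 19 = 59

b535a0f8083a2e17f72459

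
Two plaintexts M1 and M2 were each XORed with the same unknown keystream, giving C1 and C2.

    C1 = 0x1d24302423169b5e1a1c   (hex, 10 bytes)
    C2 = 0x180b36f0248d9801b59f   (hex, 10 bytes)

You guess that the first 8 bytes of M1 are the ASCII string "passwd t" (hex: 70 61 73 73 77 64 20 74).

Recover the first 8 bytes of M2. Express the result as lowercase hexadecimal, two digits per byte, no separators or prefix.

First, C1 ⊕ C2 = (M1 ⊕ K) ⊕ (M2 ⊕ K) = M1 ⊕ M2, so the key drops out. Then M2 = (M1 ⊕ M2) ⊕ M1 over the first 8 bytes.
byte 0: (1d xor 18) xor 70 = 05 xor 70 = 75
byte 1: (24 xor 0b) xor 61 = 2f xor 61 = 4e
byte 2: (30 xor 36) xor 73 = 06 xor 73 = 75
byte 3: (24 xor f0) xor 73 = d4 xor 73 = a7
byte 4: (23 xor 24) xor 77 = 07 xor 77 = 70
byte 5: (16 xor 8d) xor 64 = 9b xor 64 = ff
byte 6: (9b xor 98) xor 20 = 03 xor 20 = 23
byte 7: (5e xor 01) xor 74 = 5f xor 74 = 2b

754e75a770ff232b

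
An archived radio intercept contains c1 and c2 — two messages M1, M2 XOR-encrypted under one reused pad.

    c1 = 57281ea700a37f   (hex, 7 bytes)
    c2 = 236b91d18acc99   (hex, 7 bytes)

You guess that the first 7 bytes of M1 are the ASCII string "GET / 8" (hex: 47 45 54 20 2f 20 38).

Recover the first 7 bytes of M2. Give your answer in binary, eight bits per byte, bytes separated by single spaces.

00110011 00000110 11011011 01010110 10100101 01001111 11011110

First, c1 ⊕ c2 = (M1 ⊕ K) ⊕ (M2 ⊕ K) = M1 ⊕ M2, so the key drops out. Then M2 = (M1 ⊕ M2) ⊕ M1 over the first 7 bytes.
byte 0: (57 ^ 23) ^ 47 = 74 ^ 47 = 33
byte 1: (28 ^ 6b) ^ 45 = 43 ^ 45 = 06
byte 2: (1e ^ 91) ^ 54 = 8f ^ 54 = db
byte 3: (a7 ^ d1) ^ 20 = 76 ^ 20 = 56
byte 4: (00 ^ 8a) ^ 2f = 8a ^ 2f = a5
byte 5: (a3 ^ cc) ^ 20 = 6f ^ 20 = 4f
byte 6: (7f ^ 99) ^ 38 = e6 ^ 38 = de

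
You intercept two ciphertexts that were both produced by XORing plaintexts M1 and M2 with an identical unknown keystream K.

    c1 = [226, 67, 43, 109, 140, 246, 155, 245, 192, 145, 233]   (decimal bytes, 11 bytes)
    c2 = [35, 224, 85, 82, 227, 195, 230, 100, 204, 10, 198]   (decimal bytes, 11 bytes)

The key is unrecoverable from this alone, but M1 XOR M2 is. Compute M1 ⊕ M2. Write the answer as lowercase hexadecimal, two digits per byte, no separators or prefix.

c1a37e3f6f357d910c9b2f

c1 ⊕ c2 = (M1 ⊕ K) ⊕ (M2 ⊕ K) = M1 ⊕ M2 — the shared key cancels under XOR.
e2 ^ 23 = c1
43 ^ e0 = a3
2b ^ 55 = 7e
6d ^ 52 = 3f
8c ^ e3 = 6f
f6 ^ c3 = 35
9b ^ e6 = 7d
f5 ^ 64 = 91
c0 ^ cc = 0c
91 ^ 0a = 9b
e9 ^ c6 = 2f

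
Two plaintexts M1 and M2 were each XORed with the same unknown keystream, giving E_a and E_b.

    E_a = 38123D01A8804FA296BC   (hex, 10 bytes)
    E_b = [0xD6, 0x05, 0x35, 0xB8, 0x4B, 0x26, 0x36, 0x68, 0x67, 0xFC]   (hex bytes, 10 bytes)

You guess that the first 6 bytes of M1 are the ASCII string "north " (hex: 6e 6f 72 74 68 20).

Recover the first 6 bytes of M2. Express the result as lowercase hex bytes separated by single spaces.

80 78 7a cd 8b 86

First, E_a ⊕ E_b = (M1 ⊕ K) ⊕ (M2 ⊕ K) = M1 ⊕ M2, so the key drops out. Then M2 = (M1 ⊕ M2) ⊕ M1 over the first 6 bytes.
byte 0: (38 ^ d6) ^ 6e = ee ^ 6e = 80
byte 1: (12 ^ 05) ^ 6f = 17 ^ 6f = 78
byte 2: (3d ^ 35) ^ 72 = 08 ^ 72 = 7a
byte 3: (01 ^ b8) ^ 74 = b9 ^ 74 = cd
byte 4: (a8 ^ 4b) ^ 68 = e3 ^ 68 = 8b
byte 5: (80 ^ 26) ^ 20 = a6 ^ 20 = 86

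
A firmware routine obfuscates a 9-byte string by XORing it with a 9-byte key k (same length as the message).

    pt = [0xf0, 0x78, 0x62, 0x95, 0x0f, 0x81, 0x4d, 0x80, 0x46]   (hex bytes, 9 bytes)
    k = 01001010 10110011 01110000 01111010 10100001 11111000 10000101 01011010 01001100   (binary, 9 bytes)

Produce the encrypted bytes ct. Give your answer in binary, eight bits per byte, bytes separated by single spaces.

10111010 11001011 00010010 11101111 10101110 01111001 11001000 11011010 00001010

XOR is its own inverse, so applying the key byte-wise gives the result directly.
byte 0: f0 ^ 4a = ba
byte 1: 78 ^ b3 = cb
byte 2: 62 ^ 70 = 12
byte 3: 95 ^ 7a = ef
byte 4: 0f ^ a1 = ae
byte 5: 81 ^ f8 = 79
byte 6: 4d ^ 85 = c8
byte 7: 80 ^ 5a = da
byte 8: 46 ^ 4c = 0a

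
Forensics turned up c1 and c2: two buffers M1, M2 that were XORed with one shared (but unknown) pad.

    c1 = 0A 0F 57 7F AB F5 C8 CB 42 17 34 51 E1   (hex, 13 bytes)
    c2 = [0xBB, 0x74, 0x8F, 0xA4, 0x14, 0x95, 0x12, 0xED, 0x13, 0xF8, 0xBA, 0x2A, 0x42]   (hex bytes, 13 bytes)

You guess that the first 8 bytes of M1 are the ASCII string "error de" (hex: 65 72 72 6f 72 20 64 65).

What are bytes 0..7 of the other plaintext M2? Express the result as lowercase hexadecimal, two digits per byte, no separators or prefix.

d409aab4cd40be43

First, c1 ⊕ c2 = (M1 ⊕ K) ⊕ (M2 ⊕ K) = M1 ⊕ M2, so the key drops out. Then M2 = (M1 ⊕ M2) ⊕ M1 over the first 8 bytes.
byte 0: (0a xor bb) xor 65 = b1 xor 65 = d4
byte 1: (0f xor 74) xor 72 = 7b xor 72 = 09
byte 2: (57 xor 8f) xor 72 = d8 xor 72 = aa
byte 3: (7f xor a4) xor 6f = db xor 6f = b4
byte 4: (ab xor 14) xor 72 = bf xor 72 = cd
byte 5: (f5 xor 95) xor 20 = 60 xor 20 = 40
byte 6: (c8 xor 12) xor 64 = da xor 64 = be
byte 7: (cb xor ed) xor 65 = 26 xor 65 = 43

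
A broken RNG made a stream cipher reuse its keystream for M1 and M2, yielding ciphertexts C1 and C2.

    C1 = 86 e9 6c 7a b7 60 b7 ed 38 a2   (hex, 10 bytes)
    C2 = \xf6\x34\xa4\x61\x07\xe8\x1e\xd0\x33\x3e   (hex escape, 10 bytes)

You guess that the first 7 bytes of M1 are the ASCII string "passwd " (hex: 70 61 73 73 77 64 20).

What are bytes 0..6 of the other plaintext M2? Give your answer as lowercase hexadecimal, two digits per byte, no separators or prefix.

First, C1 ⊕ C2 = (M1 ⊕ K) ⊕ (M2 ⊕ K) = M1 ⊕ M2, so the key drops out. Then M2 = (M1 ⊕ M2) ⊕ M1 over the first 7 bytes.
byte 0: (86 ^ f6) ^ 70 = 70 ^ 70 = 00
byte 1: (e9 ^ 34) ^ 61 = dd ^ 61 = bc
byte 2: (6c ^ a4) ^ 73 = c8 ^ 73 = bb
byte 3: (7a ^ 61) ^ 73 = 1b ^ 73 = 68
byte 4: (b7 ^ 07) ^ 77 = b0 ^ 77 = c7
byte 5: (60 ^ e8) ^ 64 = 88 ^ 64 = ec
byte 6: (b7 ^ 1e) ^ 20 = a9 ^ 20 = 89

00bcbb68c7ec89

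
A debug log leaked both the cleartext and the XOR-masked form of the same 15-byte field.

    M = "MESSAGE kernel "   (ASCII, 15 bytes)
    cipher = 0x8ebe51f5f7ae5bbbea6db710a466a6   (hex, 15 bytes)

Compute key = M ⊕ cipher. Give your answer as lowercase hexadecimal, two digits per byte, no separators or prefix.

Since cipher = M ⊕ key, XORing both sides with M gives key = M ⊕ cipher.
byte 0: 4d ⊕ 8e = c3
byte 1: 45 ⊕ be = fb
byte 2: 53 ⊕ 51 = 02
byte 3: 53 ⊕ f5 = a6
byte 4: 41 ⊕ f7 = b6
byte 5: 47 ⊕ ae = e9
byte 6: 45 ⊕ 5b = 1e
byte 7: 20 ⊕ bb = 9b
byte 8: 6b ⊕ ea = 81
byte 9: 65 ⊕ 6d = 08
byte 10: 72 ⊕ b7 = c5
byte 11: 6e ⊕ 10 = 7e
byte 12: 65 ⊕ a4 = c1
byte 13: 6c ⊕ 66 = 0a
byte 14: 20 ⊕ a6 = 86

c3fb02a6b6e91e9b8108c57ec10a86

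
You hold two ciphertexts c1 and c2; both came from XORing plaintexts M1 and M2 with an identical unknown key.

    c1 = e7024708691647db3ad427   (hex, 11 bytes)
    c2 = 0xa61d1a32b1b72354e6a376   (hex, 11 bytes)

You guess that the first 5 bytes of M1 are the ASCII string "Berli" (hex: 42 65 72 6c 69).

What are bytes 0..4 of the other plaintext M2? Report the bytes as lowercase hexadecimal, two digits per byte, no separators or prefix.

037a2f56b1

First, c1 ⊕ c2 = (M1 ⊕ K) ⊕ (M2 ⊕ K) = M1 ⊕ M2, so the key drops out. Then M2 = (M1 ⊕ M2) ⊕ M1 over the first 5 bytes.
byte 0: (e7 ^ a6) ^ 42 = 41 ^ 42 = 03
byte 1: (02 ^ 1d) ^ 65 = 1f ^ 65 = 7a
byte 2: (47 ^ 1a) ^ 72 = 5d ^ 72 = 2f
byte 3: (08 ^ 32) ^ 6c = 3a ^ 6c = 56
byte 4: (69 ^ b1) ^ 69 = d8 ^ 69 = b1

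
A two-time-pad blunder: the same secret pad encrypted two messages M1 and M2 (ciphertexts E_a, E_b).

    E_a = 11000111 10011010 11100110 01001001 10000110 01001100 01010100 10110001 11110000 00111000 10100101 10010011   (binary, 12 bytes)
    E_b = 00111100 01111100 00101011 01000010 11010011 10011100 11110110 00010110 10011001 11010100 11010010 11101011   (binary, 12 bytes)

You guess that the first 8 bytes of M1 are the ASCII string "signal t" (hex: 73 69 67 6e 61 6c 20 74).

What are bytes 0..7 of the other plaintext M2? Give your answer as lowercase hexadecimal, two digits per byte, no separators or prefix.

First, E_a ⊕ E_b = (M1 ⊕ K) ⊕ (M2 ⊕ K) = M1 ⊕ M2, so the key drops out. Then M2 = (M1 ⊕ M2) ⊕ M1 over the first 8 bytes.
byte 0: (c7 ⊕ 3c) ⊕ 73 = fb ⊕ 73 = 88
byte 1: (9a ⊕ 7c) ⊕ 69 = e6 ⊕ 69 = 8f
byte 2: (e6 ⊕ 2b) ⊕ 67 = cd ⊕ 67 = aa
byte 3: (49 ⊕ 42) ⊕ 6e = 0b ⊕ 6e = 65
byte 4: (86 ⊕ d3) ⊕ 61 = 55 ⊕ 61 = 34
byte 5: (4c ⊕ 9c) ⊕ 6c = d0 ⊕ 6c = bc
byte 6: (54 ⊕ f6) ⊕ 20 = a2 ⊕ 20 = 82
byte 7: (b1 ⊕ 16) ⊕ 74 = a7 ⊕ 74 = d3

888faa6534bc82d3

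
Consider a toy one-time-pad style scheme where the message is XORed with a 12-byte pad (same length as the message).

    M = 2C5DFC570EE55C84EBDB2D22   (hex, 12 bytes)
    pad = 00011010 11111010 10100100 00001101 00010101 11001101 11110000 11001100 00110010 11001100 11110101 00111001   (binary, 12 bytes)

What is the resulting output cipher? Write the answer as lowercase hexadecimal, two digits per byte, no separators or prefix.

36a7585a1b28ac48d917d81b

2c XOR 1a = 36
5d XOR fa = a7
fc XOR a4 = 58
57 XOR 0d = 5a
0e XOR 15 = 1b
e5 XOR cd = 28
5c XOR f0 = ac
84 XOR cc = 48
eb XOR 32 = d9
db XOR cc = 17
2d XOR f5 = d8
22 XOR 39 = 1b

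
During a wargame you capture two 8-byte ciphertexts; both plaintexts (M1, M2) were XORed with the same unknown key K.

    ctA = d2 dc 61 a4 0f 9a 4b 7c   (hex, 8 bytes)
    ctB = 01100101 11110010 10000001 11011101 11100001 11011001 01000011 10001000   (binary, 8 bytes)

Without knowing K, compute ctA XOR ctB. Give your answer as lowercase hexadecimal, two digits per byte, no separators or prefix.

ctA ⊕ ctB = (M1 ⊕ K) ⊕ (M2 ⊕ K) = M1 ⊕ M2 — the shared key cancels under XOR.
210 ⊕ 101 = 183
220 ⊕ 242 =  46
 97 ⊕ 129 = 224
164 ⊕ 221 = 121
 15 ⊕ 225 = 238
154 ⊕ 217 =  67
 75 ⊕  67 =   8
124 ⊕ 136 = 244

b72ee079ee4308f4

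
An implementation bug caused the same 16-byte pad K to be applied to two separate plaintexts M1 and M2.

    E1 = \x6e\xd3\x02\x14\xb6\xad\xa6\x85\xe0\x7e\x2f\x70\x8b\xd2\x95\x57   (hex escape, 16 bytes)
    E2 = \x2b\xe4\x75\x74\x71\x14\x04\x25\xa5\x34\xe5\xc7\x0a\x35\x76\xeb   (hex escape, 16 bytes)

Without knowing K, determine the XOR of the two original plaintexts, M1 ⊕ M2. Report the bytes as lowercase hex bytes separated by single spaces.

45 37 77 60 c7 b9 a2 a0 45 4a ca b7 81 e7 e3 bc

E1 ⊕ E2 = (M1 ⊕ K) ⊕ (M2 ⊕ K) = M1 ⊕ M2 — the shared key cancels under XOR.
01101110 ^ 00101011 = 01000101
11010011 ^ 11100100 = 00110111
00000010 ^ 01110101 = 01110111
00010100 ^ 01110100 = 01100000
10110110 ^ 01110001 = 11000111
10101101 ^ 00010100 = 10111001
10100110 ^ 00000100 = 10100010
10000101 ^ 00100101 = 10100000
11100000 ^ 10100101 = 01000101
01111110 ^ 00110100 = 01001010
00101111 ^ 11100101 = 11001010
01110000 ^ 11000111 = 10110111
10001011 ^ 00001010 = 10000001
11010010 ^ 00110101 = 11100111
10010101 ^ 01110110 = 11100011
01010111 ^ 11101011 = 10111100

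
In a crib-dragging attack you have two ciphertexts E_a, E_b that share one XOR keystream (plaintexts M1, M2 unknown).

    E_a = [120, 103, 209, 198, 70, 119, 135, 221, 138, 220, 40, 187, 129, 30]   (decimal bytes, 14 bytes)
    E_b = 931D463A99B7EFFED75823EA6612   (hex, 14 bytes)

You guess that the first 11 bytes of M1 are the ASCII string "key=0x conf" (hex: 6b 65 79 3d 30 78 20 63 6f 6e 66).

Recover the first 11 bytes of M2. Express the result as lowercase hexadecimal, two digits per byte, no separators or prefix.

801feec1efb8484032ea6d

First, E_a ⊕ E_b = (M1 ⊕ K) ⊕ (M2 ⊕ K) = M1 ⊕ M2, so the key drops out. Then M2 = (M1 ⊕ M2) ⊕ M1 over the first 11 bytes.
byte 0: (78 XOR 93) XOR 6b = eb XOR 6b = 80
byte 1: (67 XOR 1d) XOR 65 = 7a XOR 65 = 1f
byte 2: (d1 XOR 46) XOR 79 = 97 XOR 79 = ee
byte 3: (c6 XOR 3a) XOR 3d = fc XOR 3d = c1
byte 4: (46 XOR 99) XOR 30 = df XOR 30 = ef
byte 5: (77 XOR b7) XOR 78 = c0 XOR 78 = b8
byte 6: (87 XOR ef) XOR 20 = 68 XOR 20 = 48
byte 7: (dd XOR fe) XOR 63 = 23 XOR 63 = 40
byte 8: (8a XOR d7) XOR 6f = 5d XOR 6f = 32
byte 9: (dc XOR 58) XOR 6e = 84 XOR 6e = ea
byte 10: (28 XOR 23) XOR 66 = 0b XOR 66 = 6d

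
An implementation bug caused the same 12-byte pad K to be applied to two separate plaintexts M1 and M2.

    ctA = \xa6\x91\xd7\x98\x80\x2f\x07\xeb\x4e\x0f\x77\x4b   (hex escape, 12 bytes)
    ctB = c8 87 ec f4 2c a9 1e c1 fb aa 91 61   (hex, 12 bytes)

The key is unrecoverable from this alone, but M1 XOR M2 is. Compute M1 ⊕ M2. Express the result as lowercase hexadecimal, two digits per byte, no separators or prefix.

6e163b6cac86192ab5a5e62a

ctA ⊕ ctB = (M1 ⊕ K) ⊕ (M2 ⊕ K) = M1 ⊕ M2 — the shared key cancels under XOR.
byte 0: a6 xor c8 = 6e
byte 1: 91 xor 87 = 16
byte 2: d7 xor ec = 3b
byte 3: 98 xor f4 = 6c
byte 4: 80 xor 2c = ac
byte 5: 2f xor a9 = 86
byte 6: 07 xor 1e = 19
byte 7: eb xor c1 = 2a
byte 8: 4e xor fb = b5
byte 9: 0f xor aa = a5
byte 10: 77 xor 91 = e6
byte 11: 4b xor 61 = 2a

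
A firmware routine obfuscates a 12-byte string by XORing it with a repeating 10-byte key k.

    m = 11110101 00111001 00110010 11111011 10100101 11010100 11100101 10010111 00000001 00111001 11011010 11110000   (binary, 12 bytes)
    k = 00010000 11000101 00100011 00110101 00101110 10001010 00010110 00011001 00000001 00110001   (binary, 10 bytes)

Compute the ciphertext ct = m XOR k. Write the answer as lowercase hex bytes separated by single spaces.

e5 fc 11 ce 8b 5e f3 8e 00 08 ca 35

The 10-byte key repeats, so the effective keystream is 10 c5 23 35 2e 8a 16 19 01 31 10 c5.
byte 0: 11110101 XOR 00010000 = 11100101
byte 1: 00111001 XOR 11000101 = 11111100
byte 2: 00110010 XOR 00100011 = 00010001
byte 3: 11111011 XOR 00110101 = 11001110
byte 4: 10100101 XOR 00101110 = 10001011
byte 5: 11010100 XOR 10001010 = 01011110
byte 6: 11100101 XOR 00010110 = 11110011
byte 7: 10010111 XOR 00011001 = 10001110
byte 8: 00000001 XOR 00000001 = 00000000
byte 9: 00111001 XOR 00110001 = 00001000
byte 10: 11011010 XOR 00010000 = 11001010
byte 11: 11110000 XOR 11000101 = 00110101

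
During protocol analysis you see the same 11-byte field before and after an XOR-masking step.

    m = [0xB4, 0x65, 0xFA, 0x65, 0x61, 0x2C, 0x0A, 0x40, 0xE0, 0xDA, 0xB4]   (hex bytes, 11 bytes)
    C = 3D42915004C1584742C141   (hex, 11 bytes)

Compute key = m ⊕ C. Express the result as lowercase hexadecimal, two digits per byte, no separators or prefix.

Since C = m ⊕ key, XORing both sides with m gives key = m ⊕ C.
180 ⊕  61 = 137
101 ⊕  66 =  39
250 ⊕ 145 = 107
101 ⊕  80 =  53
 97 ⊕   4 = 101
 44 ⊕ 193 = 237
 10 ⊕  88 =  82
 64 ⊕  71 =   7
224 ⊕  66 = 162
218 ⊕ 193 =  27
180 ⊕  65 = 245

89276b3565ed5207a21bf5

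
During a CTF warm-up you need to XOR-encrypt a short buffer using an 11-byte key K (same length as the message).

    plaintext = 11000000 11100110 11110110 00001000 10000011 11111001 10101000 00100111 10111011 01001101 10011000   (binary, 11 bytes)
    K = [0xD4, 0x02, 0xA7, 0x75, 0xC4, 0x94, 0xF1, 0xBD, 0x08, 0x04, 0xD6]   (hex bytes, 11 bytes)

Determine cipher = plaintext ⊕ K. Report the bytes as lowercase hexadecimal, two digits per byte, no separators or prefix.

14e4517d476d599ab3494e

XOR is its own inverse, so applying the key byte-wise gives the result directly.
byte 0: c0 ^ d4 = 14
byte 1: e6 ^ 02 = e4
byte 2: f6 ^ a7 = 51
byte 3: 08 ^ 75 = 7d
byte 4: 83 ^ c4 = 47
byte 5: f9 ^ 94 = 6d
byte 6: a8 ^ f1 = 59
byte 7: 27 ^ bd = 9a
byte 8: bb ^ 08 = b3
byte 9: 4d ^ 04 = 49
byte 10: 98 ^ d6 = 4e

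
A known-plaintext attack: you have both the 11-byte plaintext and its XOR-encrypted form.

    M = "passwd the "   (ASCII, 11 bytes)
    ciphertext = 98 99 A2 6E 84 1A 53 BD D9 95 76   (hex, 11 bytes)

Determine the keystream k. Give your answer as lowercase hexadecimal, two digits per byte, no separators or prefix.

Since ciphertext = M ⊕ k, XORing both sides with M gives k = M ⊕ ciphertext.
70 XOR 98 = e8
61 XOR 99 = f8
73 XOR a2 = d1
73 XOR 6e = 1d
77 XOR 84 = f3
64 XOR 1a = 7e
20 XOR 53 = 73
74 XOR bd = c9
68 XOR d9 = b1
65 XOR 95 = f0
20 XOR 76 = 56

e8f8d11df37e73c9b1f056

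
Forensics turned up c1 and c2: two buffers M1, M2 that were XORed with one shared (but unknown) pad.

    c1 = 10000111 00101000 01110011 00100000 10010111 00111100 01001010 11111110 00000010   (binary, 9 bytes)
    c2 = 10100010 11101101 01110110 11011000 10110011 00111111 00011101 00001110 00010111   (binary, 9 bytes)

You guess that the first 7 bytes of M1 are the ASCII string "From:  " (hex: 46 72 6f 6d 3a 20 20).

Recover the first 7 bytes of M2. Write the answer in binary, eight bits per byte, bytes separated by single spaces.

First, c1 ⊕ c2 = (M1 ⊕ K) ⊕ (M2 ⊕ K) = M1 ⊕ M2, so the key drops out. Then M2 = (M1 ⊕ M2) ⊕ M1 over the first 7 bytes.
byte 0: (87 XOR a2) XOR 46 = 25 XOR 46 = 63
byte 1: (28 XOR ed) XOR 72 = c5 XOR 72 = b7
byte 2: (73 XOR 76) XOR 6f = 05 XOR 6f = 6a
byte 3: (20 XOR d8) XOR 6d = f8 XOR 6d = 95
byte 4: (97 XOR b3) XOR 3a = 24 XOR 3a = 1e
byte 5: (3c XOR 3f) XOR 20 = 03 XOR 20 = 23
byte 6: (4a XOR 1d) XOR 20 = 57 XOR 20 = 77

01100011 10110111 01101010 10010101 00011110 00100011 01110111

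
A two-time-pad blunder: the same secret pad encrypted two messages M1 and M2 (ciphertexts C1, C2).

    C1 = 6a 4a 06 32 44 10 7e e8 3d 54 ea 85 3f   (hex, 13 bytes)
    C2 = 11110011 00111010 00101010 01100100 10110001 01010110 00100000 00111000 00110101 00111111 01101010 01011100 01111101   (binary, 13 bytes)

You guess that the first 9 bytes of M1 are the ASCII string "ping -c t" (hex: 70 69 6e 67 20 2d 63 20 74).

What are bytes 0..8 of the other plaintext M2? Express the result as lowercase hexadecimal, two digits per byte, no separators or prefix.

e9194231d56b3df07c

First, C1 ⊕ C2 = (M1 ⊕ K) ⊕ (M2 ⊕ K) = M1 ⊕ M2, so the key drops out. Then M2 = (M1 ⊕ M2) ⊕ M1 over the first 9 bytes.
byte 0: (6a ^ f3) ^ 70 = 99 ^ 70 = e9
byte 1: (4a ^ 3a) ^ 69 = 70 ^ 69 = 19
byte 2: (06 ^ 2a) ^ 6e = 2c ^ 6e = 42
byte 3: (32 ^ 64) ^ 67 = 56 ^ 67 = 31
byte 4: (44 ^ b1) ^ 20 = f5 ^ 20 = d5
byte 5: (10 ^ 56) ^ 2d = 46 ^ 2d = 6b
byte 6: (7e ^ 20) ^ 63 = 5e ^ 63 = 3d
byte 7: (e8 ^ 38) ^ 20 = d0 ^ 20 = f0
byte 8: (3d ^ 35) ^ 74 = 08 ^ 74 = 7c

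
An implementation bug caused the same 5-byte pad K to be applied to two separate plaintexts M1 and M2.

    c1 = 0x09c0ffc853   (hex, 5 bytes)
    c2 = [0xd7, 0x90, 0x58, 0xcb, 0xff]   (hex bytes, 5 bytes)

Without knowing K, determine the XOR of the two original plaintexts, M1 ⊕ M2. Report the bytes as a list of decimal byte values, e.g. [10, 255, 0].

c1 ⊕ c2 = (M1 ⊕ K) ⊕ (M2 ⊕ K) = M1 ⊕ M2 — the shared key cancels under XOR.
byte 0:   9 XOR 215 = 222
byte 1: 192 XOR 144 =  80
byte 2: 255 XOR  88 = 167
byte 3: 200 XOR 203 =   3
byte 4:  83 XOR 255 = 172

[222, 80, 167, 3, 172]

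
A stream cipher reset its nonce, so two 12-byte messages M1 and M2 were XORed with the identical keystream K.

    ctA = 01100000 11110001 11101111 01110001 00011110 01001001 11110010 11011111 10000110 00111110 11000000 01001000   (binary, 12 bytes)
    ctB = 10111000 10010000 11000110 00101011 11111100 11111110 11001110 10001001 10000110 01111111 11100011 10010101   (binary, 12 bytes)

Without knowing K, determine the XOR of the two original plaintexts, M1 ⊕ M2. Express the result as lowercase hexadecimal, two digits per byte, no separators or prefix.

ctA ⊕ ctB = (M1 ⊕ K) ⊕ (M2 ⊕ K) = M1 ⊕ M2 — the shared key cancels under XOR.
60 ⊕ b8 = d8
f1 ⊕ 90 = 61
ef ⊕ c6 = 29
71 ⊕ 2b = 5a
1e ⊕ fc = e2
49 ⊕ fe = b7
f2 ⊕ ce = 3c
df ⊕ 89 = 56
86 ⊕ 86 = 00
3e ⊕ 7f = 41
c0 ⊕ e3 = 23
48 ⊕ 95 = dd

d861295ae2b73c56004123dd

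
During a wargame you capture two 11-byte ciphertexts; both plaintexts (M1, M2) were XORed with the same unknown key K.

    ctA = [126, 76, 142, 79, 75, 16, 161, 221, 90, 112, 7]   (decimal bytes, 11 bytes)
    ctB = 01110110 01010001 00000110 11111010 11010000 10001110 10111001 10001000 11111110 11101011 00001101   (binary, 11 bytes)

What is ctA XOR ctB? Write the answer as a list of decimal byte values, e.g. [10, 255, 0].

[8, 29, 136, 181, 155, 158, 24, 85, 164, 155, 10]

ctA ⊕ ctB = (M1 ⊕ K) ⊕ (M2 ⊕ K) = M1 ⊕ M2 — the shared key cancels under XOR.
7e ⊕ 76 = 08
4c ⊕ 51 = 1d
8e ⊕ 06 = 88
4f ⊕ fa = b5
4b ⊕ d0 = 9b
10 ⊕ 8e = 9e
a1 ⊕ b9 = 18
dd ⊕ 88 = 55
5a ⊕ fe = a4
70 ⊕ eb = 9b
07 ⊕ 0d = 0a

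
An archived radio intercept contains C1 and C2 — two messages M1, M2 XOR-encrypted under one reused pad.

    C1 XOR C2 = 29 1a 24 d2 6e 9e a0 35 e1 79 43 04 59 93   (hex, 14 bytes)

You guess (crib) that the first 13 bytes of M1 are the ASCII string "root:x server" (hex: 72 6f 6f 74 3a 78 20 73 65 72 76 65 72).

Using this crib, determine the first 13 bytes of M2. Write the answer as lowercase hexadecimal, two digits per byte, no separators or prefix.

5b754ba654e68046840b35612b

Since C1 ⊕ C2 = M1 ⊕ M2, XORing with the guessed M1 bytes yields the corresponding M2 bytes: M2 = (C1 ⊕ C2) ⊕ M1.
 41 ^ 114 =  91
 26 ^ 111 = 117
 36 ^ 111 =  75
210 ^ 116 = 166
110 ^  58 =  84
158 ^ 120 = 230
160 ^  32 = 128
 53 ^ 115 =  70
225 ^ 101 = 132
121 ^ 114 =  11
 67 ^ 118 =  53
  4 ^ 101 =  97
 89 ^ 114 =  43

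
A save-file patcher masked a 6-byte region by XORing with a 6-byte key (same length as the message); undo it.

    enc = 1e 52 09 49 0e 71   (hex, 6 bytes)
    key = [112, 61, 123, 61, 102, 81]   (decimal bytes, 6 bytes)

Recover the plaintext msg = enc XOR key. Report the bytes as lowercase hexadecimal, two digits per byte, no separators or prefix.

XOR is its own inverse, so applying the key byte-wise gives the result directly.
1e xor 70 = 6e
52 xor 3d = 6f
09 xor 7b = 72
49 xor 3d = 74
0e xor 66 = 68
71 xor 51 = 20

6e6f72746820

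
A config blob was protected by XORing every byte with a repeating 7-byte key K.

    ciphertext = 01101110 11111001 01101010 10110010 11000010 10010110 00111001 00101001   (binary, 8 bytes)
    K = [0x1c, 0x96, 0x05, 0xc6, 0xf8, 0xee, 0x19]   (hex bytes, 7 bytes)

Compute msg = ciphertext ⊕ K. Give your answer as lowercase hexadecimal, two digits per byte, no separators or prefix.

726f6f743a782035

The 7-byte key repeats, so the effective keystream is 1c 96 05 c6 f8 ee 19 1c.
byte 0: 6e ⊕ 1c = 72
byte 1: f9 ⊕ 96 = 6f
byte 2: 6a ⊕ 05 = 6f
byte 3: b2 ⊕ c6 = 74
byte 4: c2 ⊕ f8 = 3a
byte 5: 96 ⊕ ee = 78
byte 6: 39 ⊕ 19 = 20
byte 7: 29 ⊕ 1c = 35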